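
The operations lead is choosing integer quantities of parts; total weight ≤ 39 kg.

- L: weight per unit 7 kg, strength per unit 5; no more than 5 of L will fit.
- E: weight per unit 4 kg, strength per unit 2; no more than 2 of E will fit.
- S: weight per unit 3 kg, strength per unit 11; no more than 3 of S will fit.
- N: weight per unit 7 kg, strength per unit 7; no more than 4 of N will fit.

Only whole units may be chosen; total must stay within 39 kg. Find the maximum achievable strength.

1×L, 3×S, and 3×N: weight 37 ≤ 39, strength 1·5 + 3·11 + 3·7 = 59.
3×S and 4×N: weight 37 ≤ 39, strength 3·11 + 4·7 = 61.
Best is 61.

61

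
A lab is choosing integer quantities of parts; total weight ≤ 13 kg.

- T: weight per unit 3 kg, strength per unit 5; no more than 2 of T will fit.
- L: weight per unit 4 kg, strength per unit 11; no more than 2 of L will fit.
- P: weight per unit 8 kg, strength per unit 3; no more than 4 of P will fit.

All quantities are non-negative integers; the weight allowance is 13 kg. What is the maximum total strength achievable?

27

This is a bounded integer knapsack.
1×T and 2×L: weight 11 ≤ 13, strength 1·5 + 2·11 = 27.
2×L: weight 8 ≤ 13, strength 2·11 = 22.
Best is 27.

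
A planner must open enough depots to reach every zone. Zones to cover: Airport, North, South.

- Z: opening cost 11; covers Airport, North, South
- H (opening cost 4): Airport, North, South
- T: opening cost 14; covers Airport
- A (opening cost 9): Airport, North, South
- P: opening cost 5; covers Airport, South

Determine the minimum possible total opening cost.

4

This is an integer covering problem.
H alone covers Airport, North, South — every zone.
Total opening cost: 4.
No cover costs less than 4.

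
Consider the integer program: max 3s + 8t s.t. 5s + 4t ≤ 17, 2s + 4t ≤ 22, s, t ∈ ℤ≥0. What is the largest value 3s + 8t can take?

Relaxing integrality, the LP optimum is 34.00 at (s,t) = (0, 4.25), which is not an integer point.
(s,t)=(0,4): 5·0+4·4=16≤17, 2·0+4·4=16≤22, objective 32.
(s,t)=(1,3): 5·1+4·3=17≤17, 2·1+4·3=14≤22, objective 27.
(s,t)=(0,3): 5·0+4·3=12≤17, 2·0+4·3=12≤22, objective 24.
Maximum is 32 at (s,t)=(0,4).

32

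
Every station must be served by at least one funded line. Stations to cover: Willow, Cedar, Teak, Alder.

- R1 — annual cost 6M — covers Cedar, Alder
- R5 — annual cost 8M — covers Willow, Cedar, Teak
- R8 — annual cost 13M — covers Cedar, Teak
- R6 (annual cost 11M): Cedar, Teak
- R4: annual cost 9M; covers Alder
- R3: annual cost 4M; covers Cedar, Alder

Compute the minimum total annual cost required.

12

This is an integer covering problem.
Choose R5 and R3: together they cover Willow, Cedar, Teak, Alder — every station.
Total annual cost: 8 + 4 = 12.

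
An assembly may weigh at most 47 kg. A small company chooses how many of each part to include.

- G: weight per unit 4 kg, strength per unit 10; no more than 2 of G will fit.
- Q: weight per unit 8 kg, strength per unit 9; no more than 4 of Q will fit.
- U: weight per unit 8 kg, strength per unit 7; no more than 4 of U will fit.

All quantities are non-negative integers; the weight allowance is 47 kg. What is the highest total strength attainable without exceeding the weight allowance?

56

2×G, 3×Q, and 1×U: weight 40 ≤ 47, strength 2·10 + 3·9 + 1·7 = 54.
2×G and 4×Q: weight 40 ≤ 47, strength 2·10 + 4·9 = 56.
Best is 56.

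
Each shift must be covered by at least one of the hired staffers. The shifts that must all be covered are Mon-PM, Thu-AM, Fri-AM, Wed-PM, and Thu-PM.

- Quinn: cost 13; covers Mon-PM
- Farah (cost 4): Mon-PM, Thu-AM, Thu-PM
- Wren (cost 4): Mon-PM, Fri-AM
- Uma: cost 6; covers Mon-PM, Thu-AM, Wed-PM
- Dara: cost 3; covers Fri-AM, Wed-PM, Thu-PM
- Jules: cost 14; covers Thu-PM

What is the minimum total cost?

This is a weighted set-cover instance.
Choose Farah and Dara: together they cover Mon-PM, Thu-AM, Fri-AM, Wed-PM, Thu-PM — every shift.
Total cost: 4 + 3 = 7.
No cover costs less than 7.

7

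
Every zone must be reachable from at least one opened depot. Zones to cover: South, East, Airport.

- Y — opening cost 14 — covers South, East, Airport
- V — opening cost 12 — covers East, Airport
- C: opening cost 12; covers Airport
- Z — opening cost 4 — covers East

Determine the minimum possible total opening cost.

14

The greedy cost-per-new-zone heuristic would pick Z and Y for 18, but a cheaper cover exists.
Y alone covers South, East, Airport — every zone.
Total opening cost: 14.
No cover costs less than 14.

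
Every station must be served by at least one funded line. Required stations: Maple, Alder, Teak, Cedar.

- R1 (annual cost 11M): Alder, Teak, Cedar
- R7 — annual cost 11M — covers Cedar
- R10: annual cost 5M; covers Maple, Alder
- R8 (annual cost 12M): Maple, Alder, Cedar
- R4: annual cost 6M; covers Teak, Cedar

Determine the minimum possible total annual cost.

11

Choose R10 and R4: together they cover Maple, Alder, Teak, Cedar — every station.
Total annual cost: 5 + 6 = 11.
No cover costs less than 11.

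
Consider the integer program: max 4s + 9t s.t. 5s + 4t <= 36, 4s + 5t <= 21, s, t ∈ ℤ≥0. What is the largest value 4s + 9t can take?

36

The continuous relaxation peaks at (0, 4.2) with value 37.80; rounding to a feasible lattice point costs some objective.
(s,t)=(0,4): 5·0+4·4=16≤36, 4·0+5·4=20≤21, objective 36.
(s,t)=(1,3): 5·1+4·3=17≤36, 4·1+5·3=19≤21, objective 31.
No feasible integer point exceeds 36.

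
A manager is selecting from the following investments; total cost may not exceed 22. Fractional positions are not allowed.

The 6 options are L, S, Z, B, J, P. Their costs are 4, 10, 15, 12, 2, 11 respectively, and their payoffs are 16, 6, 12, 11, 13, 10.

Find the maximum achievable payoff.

Allowing fractional choices, the relaxed optimum would be about 43.6, but investments are indivisible.
L + J + P: cost 4 + 2 + 11 = 17 ≤ 22, payoff 16 + 13 + 10 = 39.
L + B + J: cost 4 + 12 + 2 = 18 ≤ 22, payoff 16 + 11 + 13 = 40.
L + Z + J: cost 4 + 15 + 2 = 21 ≤ 22, payoff 16 + 12 + 13 = 41.
Best is L, Z, and J with total payoff 41.

41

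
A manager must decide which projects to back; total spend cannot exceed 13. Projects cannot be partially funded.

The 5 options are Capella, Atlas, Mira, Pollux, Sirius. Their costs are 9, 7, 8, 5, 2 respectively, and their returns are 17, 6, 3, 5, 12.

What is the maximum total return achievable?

Treat it as a binary knapsack problem.
Atlas + Sirius: cost 7 + 2 = 9 ≤ 13, return 6 + 12 = 18.
Capella + Sirius: cost 9 + 2 = 11 ≤ 13, return 17 + 12 = 29.
Pollux + Sirius: cost 5 + 2 = 7 ≤ 13, return 5 + 12 = 17.
Best is Capella and Sirius with total return 29.

29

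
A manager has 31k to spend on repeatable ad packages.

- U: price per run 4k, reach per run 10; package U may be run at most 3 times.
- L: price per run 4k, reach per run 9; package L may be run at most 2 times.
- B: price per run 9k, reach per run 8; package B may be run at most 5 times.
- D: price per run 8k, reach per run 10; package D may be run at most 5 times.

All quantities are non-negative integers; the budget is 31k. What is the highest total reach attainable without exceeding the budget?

This is a bounded integer knapsack.
3×U, 2×L, and 1×B: price 29 ≤ 31, reach 3·10 + 2·9 + 1·8 = 56.
3×U, 2×L, and 1×D: price 28 ≤ 31, reach 3·10 + 2·9 + 1·10 = 58.
Best is 58.

58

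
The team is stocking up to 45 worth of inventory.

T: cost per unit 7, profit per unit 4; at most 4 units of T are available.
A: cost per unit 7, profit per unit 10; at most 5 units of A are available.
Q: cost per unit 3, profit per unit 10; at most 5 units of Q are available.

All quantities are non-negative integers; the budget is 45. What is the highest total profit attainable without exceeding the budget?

Q has the best ratio (10/3); taking only Q gives at most 5×10 = 50 (stopped by the supply cap of 5).
Mixing does better — 4×A and 5×Q: cost 43 ≤ 45, profit 4·10 + 5·10 = 90.

90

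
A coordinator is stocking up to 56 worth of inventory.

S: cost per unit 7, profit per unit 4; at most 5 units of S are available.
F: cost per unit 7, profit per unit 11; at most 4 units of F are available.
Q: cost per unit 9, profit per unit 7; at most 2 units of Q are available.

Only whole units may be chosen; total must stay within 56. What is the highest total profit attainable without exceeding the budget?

62

1×S, 4×F, and 2×Q: cost 53 ≤ 56, profit 1·4 + 4·11 + 2·7 = 62.
4×S and 4×F: cost 56 ≤ 56, profit 4·4 + 4·11 = 60.
Best is 62.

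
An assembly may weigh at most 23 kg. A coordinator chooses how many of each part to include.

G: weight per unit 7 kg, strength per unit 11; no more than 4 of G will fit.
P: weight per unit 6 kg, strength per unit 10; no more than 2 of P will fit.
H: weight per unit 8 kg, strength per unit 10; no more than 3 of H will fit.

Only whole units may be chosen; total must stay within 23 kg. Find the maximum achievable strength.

P has the best ratio (10/6); taking only P gives at most 2×10 = 20 (stopped by the supply cap of 2).
Mixing does better — 3×G: weight 21 ≤ 23, strength 3·11 = 33.

33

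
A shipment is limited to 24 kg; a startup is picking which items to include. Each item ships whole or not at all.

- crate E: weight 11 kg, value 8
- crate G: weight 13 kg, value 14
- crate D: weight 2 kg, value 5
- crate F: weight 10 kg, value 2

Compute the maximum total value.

Treat it as a binary knapsack problem.
Take crate E and crate G: weight 11 + 13 = 24 ≤ 24, value 8 + 14 = 22.
No other feasible combination does better.

22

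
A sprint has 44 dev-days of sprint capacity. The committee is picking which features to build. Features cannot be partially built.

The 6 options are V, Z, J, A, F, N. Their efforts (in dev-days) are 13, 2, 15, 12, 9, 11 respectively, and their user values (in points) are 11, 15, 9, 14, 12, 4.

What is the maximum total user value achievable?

52

Take V, Z, A, and F: effort 13 + 2 + 12 + 9 = 36 ≤ 44, user value 11 + 15 + 14 + 12 = 52.
No other feasible combination does better.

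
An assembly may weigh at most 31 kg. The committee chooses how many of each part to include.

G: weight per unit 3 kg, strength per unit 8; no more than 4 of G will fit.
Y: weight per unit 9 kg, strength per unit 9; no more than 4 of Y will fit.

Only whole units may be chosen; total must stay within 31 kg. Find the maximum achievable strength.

50

Take 4×G and 2×Y: weight 30 ≤ 31, strength 4·8 + 2·9 = 50.
G has the best ratio (8/3) and is taken to its limit of 4; remaining capacity is filled optimally with the others.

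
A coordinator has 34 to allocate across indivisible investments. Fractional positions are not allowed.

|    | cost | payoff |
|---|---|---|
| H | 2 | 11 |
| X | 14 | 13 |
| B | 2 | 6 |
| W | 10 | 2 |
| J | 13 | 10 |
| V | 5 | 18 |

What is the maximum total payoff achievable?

52

H + X + B + W + V: cost 2 + 14 + 2 + 10 + 5 = 33 ≤ 34, payoff 11 + 13 + 6 + 2 + 18 = 50.
H + X + J + V: cost 2 + 14 + 13 + 5 = 34 ≤ 34, payoff 11 + 13 + 10 + 18 = 52.
H + X + B + V: cost 2 + 14 + 2 + 5 = 23 ≤ 34, payoff 11 + 13 + 6 + 18 = 48.
Best is H, X, J, and V with total payoff 52.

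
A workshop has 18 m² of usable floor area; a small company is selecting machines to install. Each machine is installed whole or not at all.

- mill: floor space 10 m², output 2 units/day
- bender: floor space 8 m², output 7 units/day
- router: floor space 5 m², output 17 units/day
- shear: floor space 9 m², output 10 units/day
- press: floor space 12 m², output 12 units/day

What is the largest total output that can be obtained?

Take router and press: floor space 5 + 12 = 17 ≤ 18, output 17 + 12 = 29.
No other feasible combination does better.

29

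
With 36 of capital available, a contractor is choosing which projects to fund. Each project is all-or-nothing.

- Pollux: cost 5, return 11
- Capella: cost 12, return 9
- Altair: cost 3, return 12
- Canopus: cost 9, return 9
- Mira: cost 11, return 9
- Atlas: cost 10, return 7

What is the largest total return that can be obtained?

Take Pollux, Altair, Canopus, and Mira: cost 5 + 3 + 9 + 11 = 28 ≤ 36, return 11 + 12 + 9 + 9 = 41.
No feasible combination exceeds this.

41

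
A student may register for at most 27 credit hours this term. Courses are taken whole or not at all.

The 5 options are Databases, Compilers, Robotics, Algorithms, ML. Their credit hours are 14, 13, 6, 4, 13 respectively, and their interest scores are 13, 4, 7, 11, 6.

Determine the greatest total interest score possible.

This is a 0-1 knapsack instance.
Allowing fractional choices, the relaxed optimum would be about 32.4, but courses are indivisible.
Databases + Algorithms: credit hours 14 + 4 = 18 ≤ 27, interest score 13 + 11 = 24.
Databases + Robotics + Algorithms: credit hours 14 + 6 + 4 = 24 ≤ 27, interest score 13 + 7 + 11 = 31.
Robotics + Algorithms + ML: credit hours 6 + 4 + 13 = 23 ≤ 27, interest score 7 + 11 + 6 = 24.
Best is Databases, Robotics, and Algorithms with total interest score 31.

31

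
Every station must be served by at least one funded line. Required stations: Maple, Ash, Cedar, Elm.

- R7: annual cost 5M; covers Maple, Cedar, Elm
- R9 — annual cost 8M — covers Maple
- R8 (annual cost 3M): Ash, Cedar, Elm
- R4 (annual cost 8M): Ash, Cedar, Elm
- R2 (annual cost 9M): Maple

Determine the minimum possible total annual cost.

Choose R7 and R8: together they cover Maple, Ash, Cedar, Elm — every station.
Total annual cost: 5 + 3 = 8.

8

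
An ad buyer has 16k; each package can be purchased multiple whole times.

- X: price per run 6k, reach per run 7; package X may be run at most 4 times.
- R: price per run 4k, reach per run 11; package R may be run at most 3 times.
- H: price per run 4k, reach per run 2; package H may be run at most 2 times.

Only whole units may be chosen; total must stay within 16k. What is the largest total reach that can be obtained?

R has the best ratio (11/4); taking only R gives at most 3×11 = 33 (stopped by the supply cap of 3).
Mixing does better — 3×R and 1×H: price 16 ≤ 16, reach 3·11 + 1·2 = 35.

35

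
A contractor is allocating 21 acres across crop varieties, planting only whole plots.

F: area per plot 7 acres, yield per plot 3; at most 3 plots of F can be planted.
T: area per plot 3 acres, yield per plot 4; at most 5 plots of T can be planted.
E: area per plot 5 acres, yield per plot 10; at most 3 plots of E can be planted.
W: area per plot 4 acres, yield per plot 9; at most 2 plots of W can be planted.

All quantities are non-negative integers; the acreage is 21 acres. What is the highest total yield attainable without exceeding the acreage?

42

3×E and 1×W: area 19 ≤ 21, yield 3·10 + 1·9 = 39.
1×T, 2×E, and 2×W: area 21 ≤ 21, yield 1·4 + 2·10 + 2·9 = 42.
Best is 42.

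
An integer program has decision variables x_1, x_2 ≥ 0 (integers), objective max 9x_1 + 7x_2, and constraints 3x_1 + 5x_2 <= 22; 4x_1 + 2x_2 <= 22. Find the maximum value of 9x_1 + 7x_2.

The continuous relaxation peaks at (4.71, 1.57) with value 53.43; rounding to a feasible lattice point costs some objective.
(x_1,x_2)=(5,1): 3·5+5·1=20≤22, 4·5+2·1=22≤22, objective 52.
(x_1,x_2)=(4,2): 3·4+5·2=22≤22, 4·4+2·2=20≤22, objective 50.
(x_1,x_2)=(5,0): 3·5+5·0=15≤22, 4·5+2·0=20≤22, objective 45.
(x_1,x_2)=(4,1): 3·4+5·1=17≤22, 4·4+2·1=18≤22, objective 43.
No feasible integer point exceeds 52.

52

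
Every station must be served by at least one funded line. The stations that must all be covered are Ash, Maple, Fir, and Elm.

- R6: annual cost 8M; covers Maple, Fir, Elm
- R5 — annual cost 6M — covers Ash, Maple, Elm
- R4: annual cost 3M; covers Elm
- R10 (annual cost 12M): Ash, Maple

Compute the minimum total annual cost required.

Choose R6 and R5: together they cover Ash, Maple, Fir, Elm — every station.
Total annual cost: 8 + 6 = 14.

14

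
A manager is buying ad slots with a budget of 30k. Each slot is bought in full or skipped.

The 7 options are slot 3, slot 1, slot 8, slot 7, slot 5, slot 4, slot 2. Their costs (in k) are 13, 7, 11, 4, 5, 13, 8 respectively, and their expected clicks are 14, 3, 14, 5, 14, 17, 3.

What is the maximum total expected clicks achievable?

45

This is an integer program with binary decision variables.
Allowing fractional choices, the relaxed optimum would be about 46.2, but ad slots are indivisible.
slot 8 + slot 5 + slot 4: cost 11 + 5 + 13 = 29 ≤ 30, expected clicks 14 + 14 + 17 = 45.
slot 3 + slot 8 + slot 5: cost 13 + 11 + 5 = 29 ≤ 30, expected clicks 14 + 14 + 14 = 42.
Best is slot 8, slot 5, and slot 4 with total expected clicks 45.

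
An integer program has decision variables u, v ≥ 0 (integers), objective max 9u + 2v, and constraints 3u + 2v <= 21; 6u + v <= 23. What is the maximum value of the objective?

The continuous relaxation peaks at (2.78, 6.33) with value 37.67; rounding to a feasible lattice point costs some objective.
(u,v)=(3,5): 3·3+2·5=19≤21, 6·3+1·5=23≤23, objective 37.
(u,v)=(3,4): 3·3+2·4=17≤21, 6·3+1·4=22≤23, objective 35.
Maximum is 37 at (u,v)=(3,5).

37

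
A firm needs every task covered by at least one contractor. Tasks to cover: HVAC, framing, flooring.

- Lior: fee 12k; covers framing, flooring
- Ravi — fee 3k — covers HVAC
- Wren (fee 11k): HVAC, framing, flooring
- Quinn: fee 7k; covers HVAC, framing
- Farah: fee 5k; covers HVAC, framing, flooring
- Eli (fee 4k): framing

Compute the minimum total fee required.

5

This is a weighted set-cover instance.
Farah alone covers HVAC, framing, flooring — every task.
Total fee: 5.
No cover costs less than 5.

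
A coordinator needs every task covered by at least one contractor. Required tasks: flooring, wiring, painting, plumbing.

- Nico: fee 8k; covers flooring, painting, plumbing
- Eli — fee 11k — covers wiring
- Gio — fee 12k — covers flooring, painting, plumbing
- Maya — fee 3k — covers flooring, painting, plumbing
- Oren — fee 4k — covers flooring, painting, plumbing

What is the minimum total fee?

Choose Eli and Maya: together they cover flooring, wiring, painting, plumbing — every task.
Total fee: 11 + 3 = 14.
No cover costs less than 14.

14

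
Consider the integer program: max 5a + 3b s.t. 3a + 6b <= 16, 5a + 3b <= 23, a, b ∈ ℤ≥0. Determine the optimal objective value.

20

(a,b)=(4,0) is feasible, giving 20.
(a,b)=(3,1) is feasible, giving 18.
(a,b)=(3,0) is feasible, giving 15.
The best lattice point is (4,0), giving 20.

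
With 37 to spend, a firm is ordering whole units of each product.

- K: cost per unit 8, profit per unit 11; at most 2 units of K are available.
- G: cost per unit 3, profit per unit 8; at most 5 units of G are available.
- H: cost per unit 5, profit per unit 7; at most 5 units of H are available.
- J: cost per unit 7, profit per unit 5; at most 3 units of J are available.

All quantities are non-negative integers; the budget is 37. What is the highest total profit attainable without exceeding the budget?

69

G has the best ratio (8/3); taking only G gives at most 5×8 = 40 (stopped by the supply cap of 5).
Mixing does better — 2×K, 5×G, and 1×H: cost 36 ≤ 37, profit 2·11 + 5·8 + 1·7 = 69.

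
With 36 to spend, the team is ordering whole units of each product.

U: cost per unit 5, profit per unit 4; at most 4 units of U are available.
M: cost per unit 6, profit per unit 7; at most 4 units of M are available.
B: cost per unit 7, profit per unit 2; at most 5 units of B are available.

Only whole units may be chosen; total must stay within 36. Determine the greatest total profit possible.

36

M has the best ratio (7/6); taking only M gives at most 4×7 = 28 (stopped by the supply cap of 4).
Mixing does better — 2×U and 4×M: cost 34 ≤ 36, profit 2·4 + 4·7 = 36.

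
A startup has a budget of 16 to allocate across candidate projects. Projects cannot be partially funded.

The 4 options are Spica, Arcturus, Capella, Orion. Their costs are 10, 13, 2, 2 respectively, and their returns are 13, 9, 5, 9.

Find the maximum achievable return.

27

Allowing fractional choices, the relaxed optimum would be about 28.4, but projects are indivisible.
Spica + Capella + Orion: cost 10 + 2 + 2 = 14 ≤ 16, return 13 + 5 + 9 = 27.
Spica + Orion: cost 10 + 2 = 12 ≤ 16, return 13 + 9 = 22.
Best is Spica, Capella, and Orion with total return 27.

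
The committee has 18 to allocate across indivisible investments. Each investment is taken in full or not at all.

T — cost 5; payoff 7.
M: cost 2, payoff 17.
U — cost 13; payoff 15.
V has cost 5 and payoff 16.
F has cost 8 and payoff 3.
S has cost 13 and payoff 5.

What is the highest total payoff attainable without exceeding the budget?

40

Allowing fractional choices, the relaxed optimum would be about 46.9, but investments are indivisible.
M + V: cost 2 + 5 = 7 ≤ 18, payoff 17 + 16 = 33.
M + V + F: cost 2 + 5 + 8 = 15 ≤ 18, payoff 17 + 16 + 3 = 36.
T + M + V: cost 5 + 2 + 5 = 12 ≤ 18, payoff 7 + 17 + 16 = 40.
Best is T, M, and V with total payoff 40.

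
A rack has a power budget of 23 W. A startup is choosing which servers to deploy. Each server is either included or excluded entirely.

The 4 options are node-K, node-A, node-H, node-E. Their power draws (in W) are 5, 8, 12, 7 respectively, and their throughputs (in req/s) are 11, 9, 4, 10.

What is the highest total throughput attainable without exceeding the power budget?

This is an integer program with binary decision variables.
Allowing fractional choices, the relaxed optimum would be about 31.0, but servers are indivisible.
node-K + node-A: power draw 5 + 8 = 13 ≤ 23, throughput 11 + 9 = 20.
node-K + node-A + node-E: power draw 5 + 8 + 7 = 20 ≤ 23, throughput 11 + 9 + 10 = 30.
node-K + node-E: power draw 5 + 7 = 12 ≤ 23, throughput 11 + 10 = 21.
Best is node-K, node-A, and node-E with total throughput 30.

30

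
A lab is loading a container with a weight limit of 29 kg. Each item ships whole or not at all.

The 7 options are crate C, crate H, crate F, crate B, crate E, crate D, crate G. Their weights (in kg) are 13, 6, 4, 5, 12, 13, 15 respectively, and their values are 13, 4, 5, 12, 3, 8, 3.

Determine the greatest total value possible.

This is an integer program with binary decision variables.
crate C + crate H + crate F + crate B: weight 13 + 6 + 4 + 5 = 28 ≤ 29, value 13 + 4 + 5 + 12 = 34.
crate C + crate F + crate B: weight 13 + 4 + 5 = 22 ≤ 29, value 13 + 5 + 12 = 30.
Best is crate C, crate H, crate F, and crate B with total value 34.

34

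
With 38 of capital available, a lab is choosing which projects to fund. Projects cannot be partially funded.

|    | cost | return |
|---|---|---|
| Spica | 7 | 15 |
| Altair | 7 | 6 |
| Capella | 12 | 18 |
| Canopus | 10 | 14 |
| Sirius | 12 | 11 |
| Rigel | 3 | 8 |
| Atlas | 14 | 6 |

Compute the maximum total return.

55

Allowing fractional choices, the relaxed optimum would be about 60.5, but projects are indivisible.
Spica + Capella + Sirius + Rigel: cost 7 + 12 + 12 + 3 = 34 ≤ 38, return 15 + 18 + 11 + 8 = 52.
Spica + Altair + Capella + Canopus: cost 7 + 7 + 12 + 10 = 36 ≤ 38, return 15 + 6 + 18 + 14 = 53.
Spica + Capella + Canopus + Rigel: cost 7 + 12 + 10 + 3 = 32 ≤ 38, return 15 + 18 + 14 + 8 = 55.
Best is Spica, Capella, Canopus, and Rigel with total return 55.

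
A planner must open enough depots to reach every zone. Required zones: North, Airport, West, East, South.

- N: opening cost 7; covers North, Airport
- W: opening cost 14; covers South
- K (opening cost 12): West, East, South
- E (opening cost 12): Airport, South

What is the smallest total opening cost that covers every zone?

19

Choose N and K: together they cover North, Airport, West, East, South — every zone.
Total opening cost: 7 + 12 = 19.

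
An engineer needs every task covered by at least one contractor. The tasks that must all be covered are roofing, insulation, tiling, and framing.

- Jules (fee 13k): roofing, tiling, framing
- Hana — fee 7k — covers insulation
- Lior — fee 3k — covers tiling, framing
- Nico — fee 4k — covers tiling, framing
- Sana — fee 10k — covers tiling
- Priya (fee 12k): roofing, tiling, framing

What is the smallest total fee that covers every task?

Choose Hana and Priya: together they cover roofing, insulation, tiling, framing — every task.
Total fee: 7 + 12 = 19.

19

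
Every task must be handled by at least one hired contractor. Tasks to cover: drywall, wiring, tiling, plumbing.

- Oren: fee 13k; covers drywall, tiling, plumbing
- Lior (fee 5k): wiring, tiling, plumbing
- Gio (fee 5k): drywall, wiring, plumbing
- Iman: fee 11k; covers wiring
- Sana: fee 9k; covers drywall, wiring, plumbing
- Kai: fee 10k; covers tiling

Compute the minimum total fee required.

10

Choose Lior and Gio: together they cover drywall, wiring, tiling, plumbing — every task.
Total fee: 5 + 5 = 10.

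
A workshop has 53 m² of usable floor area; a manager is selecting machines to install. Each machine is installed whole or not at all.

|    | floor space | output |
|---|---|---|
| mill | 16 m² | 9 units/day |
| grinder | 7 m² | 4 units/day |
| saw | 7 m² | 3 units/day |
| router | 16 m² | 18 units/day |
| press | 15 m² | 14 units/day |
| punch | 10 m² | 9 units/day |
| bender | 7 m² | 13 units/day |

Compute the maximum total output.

54

Allowing fractional choices, the relaxed optimum would be about 56.9, but machines are indivisible.
grinder + router + press + bender: floor space 7 + 16 + 15 + 7 = 45 ≤ 53, output 4 + 18 + 14 + 13 = 49.
router + press + punch + bender: floor space 16 + 15 + 10 + 7 = 48 ≤ 53, output 18 + 14 + 9 + 13 = 54.
grinder + saw + router + press + bender: floor space 7 + 7 + 16 + 15 + 7 = 52 ≤ 53, output 4 + 3 + 18 + 14 + 13 = 52.
Best is router, press, punch, and bender with total output 54.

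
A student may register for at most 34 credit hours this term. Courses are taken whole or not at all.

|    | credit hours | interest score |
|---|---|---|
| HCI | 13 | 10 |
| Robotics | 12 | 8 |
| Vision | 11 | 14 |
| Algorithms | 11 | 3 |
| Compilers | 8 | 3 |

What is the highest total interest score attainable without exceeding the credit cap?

27

Allowing fractional choices, the relaxed optimum would be about 30.7, but courses are indivisible.
Robotics + Vision + Algorithms: credit hours 12 + 11 + 11 = 34 ≤ 34, interest score 8 + 14 + 3 = 25.
Robotics + Vision + Compilers: credit hours 12 + 11 + 8 = 31 ≤ 34, interest score 8 + 14 + 3 = 25.
HCI + Vision + Compilers: credit hours 13 + 11 + 8 = 32 ≤ 34, interest score 10 + 14 + 3 = 27.
Best is HCI, Vision, and Compilers with total interest score 27.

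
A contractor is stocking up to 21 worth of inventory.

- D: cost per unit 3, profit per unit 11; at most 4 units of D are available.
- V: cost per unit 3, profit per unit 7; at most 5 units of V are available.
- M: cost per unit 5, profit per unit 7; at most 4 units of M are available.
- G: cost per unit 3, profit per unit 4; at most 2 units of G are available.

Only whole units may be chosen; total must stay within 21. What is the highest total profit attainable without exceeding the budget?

This is a bounded integer knapsack.
Take 4×D and 3×V: cost 21 ≤ 21, profit 4·11 + 3·7 = 65.
D has the best ratio (11/3) and is taken to its limit of 4; remaining capacity is filled optimally with the others.

65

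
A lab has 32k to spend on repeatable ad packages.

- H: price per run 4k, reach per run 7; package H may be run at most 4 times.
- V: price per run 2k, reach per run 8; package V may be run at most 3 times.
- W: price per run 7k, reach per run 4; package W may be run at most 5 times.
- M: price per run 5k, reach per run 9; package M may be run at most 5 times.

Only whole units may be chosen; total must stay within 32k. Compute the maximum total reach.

70

This is a bounded integer knapsack.
V has the best ratio (8/2); taking only V gives at most 3×8 = 24 (stopped by the supply cap of 3).
Mixing does better — 4×H, 3×V, and 2×M: price 32 ≤ 32, reach 4·7 + 3·8 + 2·9 = 70.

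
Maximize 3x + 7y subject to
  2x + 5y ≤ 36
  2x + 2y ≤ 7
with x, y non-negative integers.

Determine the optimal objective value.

21

The continuous relaxation peaks at (0, 3.5) with value 24.50; rounding to a feasible lattice point costs some objective.
(x,y)=(0,3) is feasible, giving 21.
(x,y)=(1,2) is feasible, giving 17.
(x,y)=(0,2) is feasible, giving 14.
The best lattice point is (0,3), giving 21.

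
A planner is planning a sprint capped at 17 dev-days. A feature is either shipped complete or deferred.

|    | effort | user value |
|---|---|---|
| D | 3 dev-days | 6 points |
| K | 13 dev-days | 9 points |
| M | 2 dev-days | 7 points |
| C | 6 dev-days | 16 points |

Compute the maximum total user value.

29

This is an integer program with binary decision variables.
Take D, M, and C: effort 3 + 2 + 6 = 11 ≤ 17, user value 6 + 7 + 16 = 29.
No other feasible combination does better.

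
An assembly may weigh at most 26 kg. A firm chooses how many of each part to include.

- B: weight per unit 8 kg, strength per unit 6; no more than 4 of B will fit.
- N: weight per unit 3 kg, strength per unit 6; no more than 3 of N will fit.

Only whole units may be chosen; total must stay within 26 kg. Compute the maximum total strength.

Take 2×B and 3×N: weight 25 ≤ 26, strength 2·6 + 3·6 = 30.
N has the best ratio (6/3) and is taken to its limit of 3; remaining capacity is filled optimally with the others.

30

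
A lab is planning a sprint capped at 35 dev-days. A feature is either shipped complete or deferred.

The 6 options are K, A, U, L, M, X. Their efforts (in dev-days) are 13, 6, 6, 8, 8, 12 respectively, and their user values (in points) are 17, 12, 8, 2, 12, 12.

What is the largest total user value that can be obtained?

49

K + A + U + M: effort 13 + 6 + 6 + 8 = 33 ≤ 35, user value 17 + 12 + 8 + 12 = 49.
K + A + L + M: effort 13 + 6 + 8 + 8 = 35 ≤ 35, user value 17 + 12 + 2 + 12 = 43.
A + U + M + X: effort 6 + 6 + 8 + 12 = 32 ≤ 35, user value 12 + 8 + 12 + 12 = 44.
Best is K, A, U, and M with total user value 49.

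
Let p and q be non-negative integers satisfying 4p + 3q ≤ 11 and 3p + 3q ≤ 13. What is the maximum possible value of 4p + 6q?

Relaxing integrality, the LP optimum is 22.00 at (p,q) = (0, 3.67), which is not an integer point.
(p,q)=(0,3): 4·0+3·3=9≤11, 3·0+3·3=9≤13, objective 18.
(p,q)=(1,2): 4·1+3·2=10≤11, 3·1+3·2=9≤13, objective 16.
(p,q)=(0,2): 4·0+3·2=6≤11, 3·0+3·2=6≤13, objective 12.
Maximum is 18 at (p,q)=(0,3).

18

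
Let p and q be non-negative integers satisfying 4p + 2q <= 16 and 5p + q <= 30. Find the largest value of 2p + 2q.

16

(p,q)=(0,8) is feasible, giving 16.
(p,q)=(0,7) is feasible, giving 14.
The best lattice point is (0,8), giving 16.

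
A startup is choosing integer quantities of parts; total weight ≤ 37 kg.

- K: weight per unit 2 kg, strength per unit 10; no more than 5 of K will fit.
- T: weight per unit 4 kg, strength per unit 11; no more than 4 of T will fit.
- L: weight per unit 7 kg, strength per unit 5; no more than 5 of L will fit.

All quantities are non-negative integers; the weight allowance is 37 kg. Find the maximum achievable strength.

K has the best ratio (10/2); taking only K gives at most 5×10 = 50 (stopped by the supply cap of 5).
Mixing does better — 5×K, 4×T, and 1×L: weight 33 ≤ 37, strength 5·10 + 4·11 + 1·5 = 99.

99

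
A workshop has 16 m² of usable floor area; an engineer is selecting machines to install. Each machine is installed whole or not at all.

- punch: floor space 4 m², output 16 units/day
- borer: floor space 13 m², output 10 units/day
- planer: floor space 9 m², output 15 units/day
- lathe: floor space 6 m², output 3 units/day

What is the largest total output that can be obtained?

31

Allowing fractional choices, the relaxed optimum would be about 33.3, but machines are indivisible.
punch + planer: floor space 4 + 9 = 13 ≤ 16, output 16 + 15 = 31.
planer + lathe: floor space 9 + 6 = 15 ≤ 16, output 15 + 3 = 18.
punch + lathe: floor space 4 + 6 = 10 ≤ 16, output 16 + 3 = 19.
Best is punch and planer with total output 31.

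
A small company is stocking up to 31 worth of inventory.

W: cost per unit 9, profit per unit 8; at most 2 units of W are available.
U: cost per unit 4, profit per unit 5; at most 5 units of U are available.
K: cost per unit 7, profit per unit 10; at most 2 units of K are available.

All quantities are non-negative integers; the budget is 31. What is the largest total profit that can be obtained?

40

K has the best ratio (10/7); taking only K gives at most 2×10 = 20 (stopped by the supply cap of 2).
Mixing does better — 4×U and 2×K: cost 30 ≤ 31, profit 4·5 + 2·10 = 40.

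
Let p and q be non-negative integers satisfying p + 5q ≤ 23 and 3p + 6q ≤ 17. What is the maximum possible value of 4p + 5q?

Relaxing integrality, the LP optimum is 22.67 at (p,q) = (5.67, 0), which is not an integer point.
(p,q)=(5,0): 1·5+5·0=5≤23, 3·5+6·0=15≤17, objective 20.
(p,q)=(4,0): 1·4+5·0=4≤23, 3·4+6·0=12≤17, objective 16.
No feasible integer point exceeds 20.

20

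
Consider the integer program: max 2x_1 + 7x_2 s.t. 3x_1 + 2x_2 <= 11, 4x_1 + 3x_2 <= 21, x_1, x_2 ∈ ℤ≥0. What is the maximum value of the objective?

The continuous relaxation peaks at (0, 5.5) with value 38.50; rounding to a feasible lattice point costs some objective.
(x_1,x_2)=(0,5): 3·0+2·5=10≤11, 4·0+3·5=15≤21, objective 35.
(x_1,x_2)=(1,4): 3·1+2·4=11≤11, 4·1+3·4=16≤21, objective 30.
(x_1,x_2)=(0,4): 3·0+2·4=8≤11, 4·0+3·4=12≤21, objective 28.
The best lattice point is (0,5), giving 35.

35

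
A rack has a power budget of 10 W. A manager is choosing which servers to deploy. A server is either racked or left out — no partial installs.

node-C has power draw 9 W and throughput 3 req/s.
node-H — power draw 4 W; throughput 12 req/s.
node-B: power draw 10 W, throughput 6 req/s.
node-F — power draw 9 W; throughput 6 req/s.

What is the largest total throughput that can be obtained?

12

Allowing fractional choices, the relaxed optimum would be about 16.0, but servers are indivisible.
node-F: power draw 9 ≤ 10, throughput 6.
node-H: power draw 4 ≤ 10, throughput 12.
Best is node-H with total throughput 12.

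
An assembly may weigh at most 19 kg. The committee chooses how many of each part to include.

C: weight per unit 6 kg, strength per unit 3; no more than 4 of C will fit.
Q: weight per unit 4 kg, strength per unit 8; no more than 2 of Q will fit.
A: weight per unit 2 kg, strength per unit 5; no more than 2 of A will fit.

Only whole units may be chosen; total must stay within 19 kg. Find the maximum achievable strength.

29

2×Q and 2×A: weight 12 ≤ 19, strength 2·8 + 2·5 = 26.
1×C, 2×Q, and 2×A: weight 18 ≤ 19, strength 1·3 + 2·8 + 2·5 = 29.
Best is 29.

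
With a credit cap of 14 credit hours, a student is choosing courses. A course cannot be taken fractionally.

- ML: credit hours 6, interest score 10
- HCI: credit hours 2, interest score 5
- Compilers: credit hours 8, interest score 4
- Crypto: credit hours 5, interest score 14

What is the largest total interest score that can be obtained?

ML + HCI + Crypto: credit hours 6 + 2 + 5 = 13 ≤ 14, interest score 10 + 5 + 14 = 29.
HCI + Crypto: credit hours 2 + 5 = 7 ≤ 14, interest score 5 + 14 = 19.
ML + Crypto: credit hours 6 + 5 = 11 ≤ 14, interest score 10 + 14 = 24.
Best is ML, HCI, and Crypto with total interest score 29.

29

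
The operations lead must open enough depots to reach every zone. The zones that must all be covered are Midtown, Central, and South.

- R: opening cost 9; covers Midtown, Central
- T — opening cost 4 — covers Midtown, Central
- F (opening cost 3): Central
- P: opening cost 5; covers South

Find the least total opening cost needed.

9

This is a weighted set-cover instance.
Choose T and P: together they cover Midtown, Central, South — every zone.
Total opening cost: 4 + 5 = 9.
No cover costs less than 9.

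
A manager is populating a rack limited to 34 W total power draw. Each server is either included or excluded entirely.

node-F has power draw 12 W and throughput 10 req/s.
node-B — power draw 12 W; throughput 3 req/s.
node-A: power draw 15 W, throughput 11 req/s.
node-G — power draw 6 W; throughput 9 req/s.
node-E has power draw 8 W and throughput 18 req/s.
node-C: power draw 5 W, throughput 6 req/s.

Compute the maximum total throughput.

Take node-A, node-G, node-E, and node-C: power draw 15 + 6 + 8 + 5 = 34 ≤ 34, throughput 11 + 9 + 18 + 6 = 44.
No other feasible combination does better.

44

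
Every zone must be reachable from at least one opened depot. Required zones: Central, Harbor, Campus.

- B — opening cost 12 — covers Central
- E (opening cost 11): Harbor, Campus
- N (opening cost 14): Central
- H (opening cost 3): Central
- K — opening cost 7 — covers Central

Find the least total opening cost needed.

Choose E and H: together they cover Central, Harbor, Campus — every zone.
Total opening cost: 11 + 3 = 14.
No cover costs less than 14.

14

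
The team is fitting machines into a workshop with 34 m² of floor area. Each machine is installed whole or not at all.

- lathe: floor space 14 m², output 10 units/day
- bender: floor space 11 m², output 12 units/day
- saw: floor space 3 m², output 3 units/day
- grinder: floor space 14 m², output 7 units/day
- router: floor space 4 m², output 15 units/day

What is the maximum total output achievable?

lathe + bender + router: floor space 14 + 11 + 4 = 29 ≤ 34, output 10 + 12 + 15 = 37.
lathe + bender + saw + router: floor space 14 + 11 + 3 + 4 = 32 ≤ 34, output 10 + 12 + 3 + 15 = 40.
Best is lathe, bender, saw, and router with total output 40.

40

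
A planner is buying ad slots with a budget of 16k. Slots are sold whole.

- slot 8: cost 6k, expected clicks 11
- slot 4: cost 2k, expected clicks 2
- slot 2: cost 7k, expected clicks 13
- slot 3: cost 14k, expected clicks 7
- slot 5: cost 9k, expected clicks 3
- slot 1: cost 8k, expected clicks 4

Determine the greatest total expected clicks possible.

Treat it as a binary knapsack problem.
Take slot 8, slot 4, and slot 2: cost 6 + 2 + 7 = 15 ≤ 16, expected clicks 11 + 2 + 13 = 26.
No other feasible combination does better.

26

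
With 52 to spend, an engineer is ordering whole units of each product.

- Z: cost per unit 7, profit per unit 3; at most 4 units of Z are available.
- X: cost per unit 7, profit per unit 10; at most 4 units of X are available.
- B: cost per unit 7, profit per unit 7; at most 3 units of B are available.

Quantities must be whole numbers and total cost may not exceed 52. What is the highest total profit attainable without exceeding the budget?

61

This is a bounded integer knapsack.
X has the best ratio (10/7); taking only X gives at most 4×10 = 40 (stopped by the supply cap of 4).
Mixing does better — 4×X and 3×B: cost 49 ≤ 52, profit 4·10 + 3·7 = 61.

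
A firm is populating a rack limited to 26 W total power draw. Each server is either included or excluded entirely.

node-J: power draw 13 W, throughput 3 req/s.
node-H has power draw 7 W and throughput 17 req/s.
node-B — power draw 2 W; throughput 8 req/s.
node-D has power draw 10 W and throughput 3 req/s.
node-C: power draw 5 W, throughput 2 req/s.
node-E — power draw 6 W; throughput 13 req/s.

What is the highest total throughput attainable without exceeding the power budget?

41

Allowing fractional choices, the relaxed optimum would be about 41.8, but servers are indivisible.
node-H + node-B + node-C + node-E: power draw 7 + 2 + 5 + 6 = 20 ≤ 26, throughput 17 + 8 + 2 + 13 = 40.
node-H + node-B + node-E: power draw 7 + 2 + 6 = 15 ≤ 26, throughput 17 + 8 + 13 = 38.
node-H + node-B + node-D + node-E: power draw 7 + 2 + 10 + 6 = 25 ≤ 26, throughput 17 + 8 + 3 + 13 = 41.
Best is node-H, node-B, node-D, and node-E with total throughput 41.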